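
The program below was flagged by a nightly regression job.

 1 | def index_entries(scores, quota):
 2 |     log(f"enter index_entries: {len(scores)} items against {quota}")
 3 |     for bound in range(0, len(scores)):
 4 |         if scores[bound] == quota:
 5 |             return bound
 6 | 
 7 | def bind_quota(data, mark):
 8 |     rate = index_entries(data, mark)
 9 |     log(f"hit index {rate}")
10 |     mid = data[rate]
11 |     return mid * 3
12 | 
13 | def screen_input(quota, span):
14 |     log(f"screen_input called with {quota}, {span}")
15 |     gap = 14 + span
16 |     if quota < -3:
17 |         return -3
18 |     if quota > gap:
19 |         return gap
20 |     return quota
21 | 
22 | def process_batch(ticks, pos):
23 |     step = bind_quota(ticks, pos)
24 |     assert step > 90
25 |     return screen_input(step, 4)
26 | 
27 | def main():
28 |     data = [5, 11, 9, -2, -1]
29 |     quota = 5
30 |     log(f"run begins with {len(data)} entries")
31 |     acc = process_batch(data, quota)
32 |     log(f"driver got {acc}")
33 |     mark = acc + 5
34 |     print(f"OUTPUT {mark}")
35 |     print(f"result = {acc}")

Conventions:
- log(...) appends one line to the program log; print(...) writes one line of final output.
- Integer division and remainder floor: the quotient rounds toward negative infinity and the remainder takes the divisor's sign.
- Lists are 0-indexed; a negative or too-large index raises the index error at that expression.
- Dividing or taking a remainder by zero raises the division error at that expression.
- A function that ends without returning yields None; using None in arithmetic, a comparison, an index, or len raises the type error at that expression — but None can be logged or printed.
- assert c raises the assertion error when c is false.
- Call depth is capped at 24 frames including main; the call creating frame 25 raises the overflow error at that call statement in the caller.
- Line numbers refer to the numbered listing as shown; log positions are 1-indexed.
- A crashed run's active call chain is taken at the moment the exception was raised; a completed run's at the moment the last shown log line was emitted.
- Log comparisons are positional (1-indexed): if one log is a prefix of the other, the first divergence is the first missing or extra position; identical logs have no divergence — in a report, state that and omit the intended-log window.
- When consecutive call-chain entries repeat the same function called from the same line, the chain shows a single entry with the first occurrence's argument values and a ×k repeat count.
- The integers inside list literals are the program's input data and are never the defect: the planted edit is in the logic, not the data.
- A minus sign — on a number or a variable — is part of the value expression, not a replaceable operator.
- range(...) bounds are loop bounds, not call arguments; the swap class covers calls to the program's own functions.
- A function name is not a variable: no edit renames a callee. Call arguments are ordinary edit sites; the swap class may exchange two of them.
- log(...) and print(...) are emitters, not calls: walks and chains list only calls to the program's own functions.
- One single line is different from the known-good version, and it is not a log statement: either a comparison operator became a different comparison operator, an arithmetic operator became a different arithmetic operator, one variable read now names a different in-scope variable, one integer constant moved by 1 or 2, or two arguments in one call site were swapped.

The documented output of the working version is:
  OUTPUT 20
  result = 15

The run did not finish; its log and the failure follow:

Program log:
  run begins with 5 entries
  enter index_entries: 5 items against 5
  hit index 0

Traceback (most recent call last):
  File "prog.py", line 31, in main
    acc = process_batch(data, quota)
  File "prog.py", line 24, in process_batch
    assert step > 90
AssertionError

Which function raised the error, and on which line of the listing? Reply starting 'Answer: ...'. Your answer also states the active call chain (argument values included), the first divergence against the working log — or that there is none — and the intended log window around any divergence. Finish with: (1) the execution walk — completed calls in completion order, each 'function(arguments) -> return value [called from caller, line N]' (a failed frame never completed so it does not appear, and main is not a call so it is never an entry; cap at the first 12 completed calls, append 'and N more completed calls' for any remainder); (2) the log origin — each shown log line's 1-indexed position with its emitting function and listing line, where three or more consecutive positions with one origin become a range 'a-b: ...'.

Answer: the error was raised in process_batch, line 24.
Key observation: A complete run would log 'screen_input called with 15, 4' next, but this one stopped at 3 lines.
Call chain: main -> process_batch([5, 11, 9, -2, -1], 5) (called at line 31).
First divergence: position 4 (shown log ended at 3 lines; the working version continues: 'screen_input called with 15, 4').
Intended log window:
  2: enter index_entries: 5 items against 5
  3: hit index 0
  4: screen_input called with 15, 4
  5: driver got 15
Execution walk:
  index_entries([5, 11, 9, -2, -1], 5) -> 0  [called from bind_quota, line 8]
  bind_quota([5, 11, 9, -2, -1], 5) -> 15  [called from process_batch, line 23]
Log origin:
  1: logged in main at line 30
  2: logged in index_entries at line 2
  3: logged in bind_quota at line 9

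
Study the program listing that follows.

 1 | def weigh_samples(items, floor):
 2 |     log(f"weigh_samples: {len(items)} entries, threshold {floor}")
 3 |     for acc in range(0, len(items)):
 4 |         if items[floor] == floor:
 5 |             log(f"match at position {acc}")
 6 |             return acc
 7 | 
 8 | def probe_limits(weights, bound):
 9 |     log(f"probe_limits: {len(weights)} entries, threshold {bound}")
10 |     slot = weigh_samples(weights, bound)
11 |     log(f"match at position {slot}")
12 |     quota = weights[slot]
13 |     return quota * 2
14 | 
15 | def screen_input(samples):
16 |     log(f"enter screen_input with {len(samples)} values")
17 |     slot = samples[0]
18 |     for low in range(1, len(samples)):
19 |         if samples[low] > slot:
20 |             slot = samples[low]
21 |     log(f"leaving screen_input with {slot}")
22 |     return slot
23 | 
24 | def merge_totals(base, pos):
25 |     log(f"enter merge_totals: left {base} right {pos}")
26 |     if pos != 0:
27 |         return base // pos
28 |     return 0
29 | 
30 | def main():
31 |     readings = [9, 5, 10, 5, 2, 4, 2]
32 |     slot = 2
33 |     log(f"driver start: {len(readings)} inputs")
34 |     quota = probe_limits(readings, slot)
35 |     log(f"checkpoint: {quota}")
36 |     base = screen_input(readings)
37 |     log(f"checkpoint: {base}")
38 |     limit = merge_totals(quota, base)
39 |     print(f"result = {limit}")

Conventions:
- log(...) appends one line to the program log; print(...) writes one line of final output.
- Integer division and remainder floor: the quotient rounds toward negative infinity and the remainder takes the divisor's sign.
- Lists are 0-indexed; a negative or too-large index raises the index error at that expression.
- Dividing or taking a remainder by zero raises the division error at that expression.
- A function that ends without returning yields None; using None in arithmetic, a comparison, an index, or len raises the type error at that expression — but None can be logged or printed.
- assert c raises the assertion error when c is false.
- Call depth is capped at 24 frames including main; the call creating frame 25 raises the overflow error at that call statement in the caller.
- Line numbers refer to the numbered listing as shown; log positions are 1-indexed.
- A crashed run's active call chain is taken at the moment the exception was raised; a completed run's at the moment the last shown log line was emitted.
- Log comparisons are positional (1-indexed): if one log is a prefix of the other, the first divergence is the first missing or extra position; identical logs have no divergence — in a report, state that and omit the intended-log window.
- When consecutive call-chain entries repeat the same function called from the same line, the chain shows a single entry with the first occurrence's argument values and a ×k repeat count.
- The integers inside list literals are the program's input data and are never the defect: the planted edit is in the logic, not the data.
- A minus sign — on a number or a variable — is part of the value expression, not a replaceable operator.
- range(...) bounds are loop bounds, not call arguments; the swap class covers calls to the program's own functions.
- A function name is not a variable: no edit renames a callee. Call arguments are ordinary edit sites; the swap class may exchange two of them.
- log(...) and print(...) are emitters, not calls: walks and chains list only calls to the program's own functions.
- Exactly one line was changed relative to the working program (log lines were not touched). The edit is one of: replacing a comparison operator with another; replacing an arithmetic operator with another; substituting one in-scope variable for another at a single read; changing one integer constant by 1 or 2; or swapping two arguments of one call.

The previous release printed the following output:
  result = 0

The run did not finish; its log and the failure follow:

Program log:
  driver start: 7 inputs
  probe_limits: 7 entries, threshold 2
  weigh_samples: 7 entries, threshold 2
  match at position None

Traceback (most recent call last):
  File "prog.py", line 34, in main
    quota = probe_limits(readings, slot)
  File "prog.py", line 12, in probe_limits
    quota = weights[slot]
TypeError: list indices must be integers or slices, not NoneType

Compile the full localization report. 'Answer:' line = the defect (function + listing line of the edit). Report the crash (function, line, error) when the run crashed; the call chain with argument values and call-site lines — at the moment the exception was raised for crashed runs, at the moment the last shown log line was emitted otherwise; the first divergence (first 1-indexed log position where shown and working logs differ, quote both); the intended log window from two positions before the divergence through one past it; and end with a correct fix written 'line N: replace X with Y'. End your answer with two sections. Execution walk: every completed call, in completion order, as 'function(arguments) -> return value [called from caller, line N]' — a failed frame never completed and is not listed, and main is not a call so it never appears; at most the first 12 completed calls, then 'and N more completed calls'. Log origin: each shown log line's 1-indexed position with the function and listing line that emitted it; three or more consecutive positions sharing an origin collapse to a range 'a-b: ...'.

Answer: the defect is in weigh_samples at line 4.
The tell: The log first diverges at position 4: the faulty run prints 'match at position None' where the working version prints 'match at position 4'.
Crash: probe_limits, line 12, TypeError.
Call chain: main -> probe_limits([9, 5, 10, 5, 2, 4, 2], 2) (called at line 34).
First divergence: at position 4 the run shows 'match at position None' where the working version logs 'match at position 4'.
Intended log window:
  2: probe_limits: 7 entries, threshold 2
  3: weigh_samples: 7 entries, threshold 2
  4: match at position 4
  5: match at position 4
Execution walk:
  weigh_samples([9, 5, 10, 5, 2, 4, 2], 2) -> None  [called from probe_limits, line 10]
Log line origins:
  1: logged in main at line 33
  2: logged in probe_limits at line 9
  3: logged in weigh_samples at line 2
  4: logged in probe_limits at line 11
A correct fix: line 4: replace `items[floor]` with `items[acc]`.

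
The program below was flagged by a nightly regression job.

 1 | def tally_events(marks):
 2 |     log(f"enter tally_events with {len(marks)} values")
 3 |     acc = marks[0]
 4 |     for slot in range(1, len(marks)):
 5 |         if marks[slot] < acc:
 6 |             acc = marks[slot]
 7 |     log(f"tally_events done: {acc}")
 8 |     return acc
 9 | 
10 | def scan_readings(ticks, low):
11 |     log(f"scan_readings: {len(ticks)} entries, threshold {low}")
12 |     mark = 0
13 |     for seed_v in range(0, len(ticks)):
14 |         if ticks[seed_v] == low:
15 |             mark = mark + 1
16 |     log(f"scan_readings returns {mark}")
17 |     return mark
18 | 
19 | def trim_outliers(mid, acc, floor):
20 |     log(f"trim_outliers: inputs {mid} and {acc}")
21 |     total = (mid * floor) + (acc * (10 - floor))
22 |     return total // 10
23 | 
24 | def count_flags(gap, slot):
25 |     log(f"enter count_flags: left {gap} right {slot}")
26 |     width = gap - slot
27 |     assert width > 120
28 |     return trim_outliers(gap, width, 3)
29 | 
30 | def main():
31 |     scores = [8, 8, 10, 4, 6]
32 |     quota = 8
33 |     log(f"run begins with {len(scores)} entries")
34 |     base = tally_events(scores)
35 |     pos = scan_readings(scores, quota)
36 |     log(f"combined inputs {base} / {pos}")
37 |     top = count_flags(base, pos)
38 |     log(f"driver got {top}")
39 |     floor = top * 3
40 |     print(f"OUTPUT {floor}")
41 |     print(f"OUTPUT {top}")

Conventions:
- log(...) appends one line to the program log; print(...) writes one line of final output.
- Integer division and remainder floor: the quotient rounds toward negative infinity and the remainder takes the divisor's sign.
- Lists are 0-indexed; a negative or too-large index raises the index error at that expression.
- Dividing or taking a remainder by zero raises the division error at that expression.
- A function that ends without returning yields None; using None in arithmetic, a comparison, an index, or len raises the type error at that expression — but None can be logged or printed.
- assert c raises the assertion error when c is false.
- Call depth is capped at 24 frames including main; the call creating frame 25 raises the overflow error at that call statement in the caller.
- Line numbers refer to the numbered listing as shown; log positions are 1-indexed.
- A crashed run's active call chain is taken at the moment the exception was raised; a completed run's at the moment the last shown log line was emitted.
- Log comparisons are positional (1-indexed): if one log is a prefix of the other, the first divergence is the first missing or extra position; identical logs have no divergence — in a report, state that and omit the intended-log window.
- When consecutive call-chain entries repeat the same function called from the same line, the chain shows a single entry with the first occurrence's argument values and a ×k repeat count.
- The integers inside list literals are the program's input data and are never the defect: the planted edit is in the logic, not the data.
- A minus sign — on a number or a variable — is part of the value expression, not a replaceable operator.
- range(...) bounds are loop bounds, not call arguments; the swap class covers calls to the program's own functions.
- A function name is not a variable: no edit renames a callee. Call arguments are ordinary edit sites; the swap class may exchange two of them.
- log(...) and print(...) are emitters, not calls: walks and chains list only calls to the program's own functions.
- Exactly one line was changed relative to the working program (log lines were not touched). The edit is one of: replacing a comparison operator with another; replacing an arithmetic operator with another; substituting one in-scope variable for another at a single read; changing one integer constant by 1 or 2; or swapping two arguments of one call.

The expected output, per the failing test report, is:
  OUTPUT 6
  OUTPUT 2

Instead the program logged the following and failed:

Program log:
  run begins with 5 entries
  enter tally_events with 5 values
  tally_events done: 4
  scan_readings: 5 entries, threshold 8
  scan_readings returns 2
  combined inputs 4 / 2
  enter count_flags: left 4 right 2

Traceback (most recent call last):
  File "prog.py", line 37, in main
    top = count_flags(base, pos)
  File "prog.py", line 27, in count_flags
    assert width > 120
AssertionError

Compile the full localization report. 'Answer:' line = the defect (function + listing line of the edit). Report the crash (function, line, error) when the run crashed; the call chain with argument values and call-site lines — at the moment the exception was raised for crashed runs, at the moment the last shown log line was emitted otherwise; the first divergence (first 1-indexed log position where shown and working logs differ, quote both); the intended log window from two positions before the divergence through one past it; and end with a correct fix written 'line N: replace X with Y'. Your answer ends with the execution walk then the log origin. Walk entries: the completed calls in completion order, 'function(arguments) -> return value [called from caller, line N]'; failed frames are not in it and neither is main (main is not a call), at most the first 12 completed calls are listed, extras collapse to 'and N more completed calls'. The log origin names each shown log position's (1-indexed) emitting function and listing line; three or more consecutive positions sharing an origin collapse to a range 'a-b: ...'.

Answer: the defect is in count_flags at line 27.
The tell: Only 7 log lines were emitted before the run died; the intended continuation was 'trim_outliers: inputs 4 and 2'.
Crash: count_flags, line 27, AssertionError.
Call chain: main -> count_flags(4, 2) (called at line 37).
First divergence: position 8 (shown log ended at 7 lines; the working version continues: 'trim_outliers: inputs 4 and 2').
Intended log window:
  6: combined inputs 4 / 2
  7: enter count_flags: left 4 right 2
  8: trim_outliers: inputs 4 and 2
  9: driver got 2
Execution walk:
  tally_events([8, 8, 10, 4, 6]) -> 4  [called from main, line 34]
  scan_readings([8, 8, 10, 4, 6], 8) -> 2  [called from main, line 35]
Log origins:
  1: from main, line 33
  2: from tally_events, line 2
  3: from tally_events, line 7
  4: from scan_readings, line 11
  5: from scan_readings, line 16
  6: from main, line 36
  7: from count_flags, line 25
A correct fix: line 27: replace `>` with `<=`.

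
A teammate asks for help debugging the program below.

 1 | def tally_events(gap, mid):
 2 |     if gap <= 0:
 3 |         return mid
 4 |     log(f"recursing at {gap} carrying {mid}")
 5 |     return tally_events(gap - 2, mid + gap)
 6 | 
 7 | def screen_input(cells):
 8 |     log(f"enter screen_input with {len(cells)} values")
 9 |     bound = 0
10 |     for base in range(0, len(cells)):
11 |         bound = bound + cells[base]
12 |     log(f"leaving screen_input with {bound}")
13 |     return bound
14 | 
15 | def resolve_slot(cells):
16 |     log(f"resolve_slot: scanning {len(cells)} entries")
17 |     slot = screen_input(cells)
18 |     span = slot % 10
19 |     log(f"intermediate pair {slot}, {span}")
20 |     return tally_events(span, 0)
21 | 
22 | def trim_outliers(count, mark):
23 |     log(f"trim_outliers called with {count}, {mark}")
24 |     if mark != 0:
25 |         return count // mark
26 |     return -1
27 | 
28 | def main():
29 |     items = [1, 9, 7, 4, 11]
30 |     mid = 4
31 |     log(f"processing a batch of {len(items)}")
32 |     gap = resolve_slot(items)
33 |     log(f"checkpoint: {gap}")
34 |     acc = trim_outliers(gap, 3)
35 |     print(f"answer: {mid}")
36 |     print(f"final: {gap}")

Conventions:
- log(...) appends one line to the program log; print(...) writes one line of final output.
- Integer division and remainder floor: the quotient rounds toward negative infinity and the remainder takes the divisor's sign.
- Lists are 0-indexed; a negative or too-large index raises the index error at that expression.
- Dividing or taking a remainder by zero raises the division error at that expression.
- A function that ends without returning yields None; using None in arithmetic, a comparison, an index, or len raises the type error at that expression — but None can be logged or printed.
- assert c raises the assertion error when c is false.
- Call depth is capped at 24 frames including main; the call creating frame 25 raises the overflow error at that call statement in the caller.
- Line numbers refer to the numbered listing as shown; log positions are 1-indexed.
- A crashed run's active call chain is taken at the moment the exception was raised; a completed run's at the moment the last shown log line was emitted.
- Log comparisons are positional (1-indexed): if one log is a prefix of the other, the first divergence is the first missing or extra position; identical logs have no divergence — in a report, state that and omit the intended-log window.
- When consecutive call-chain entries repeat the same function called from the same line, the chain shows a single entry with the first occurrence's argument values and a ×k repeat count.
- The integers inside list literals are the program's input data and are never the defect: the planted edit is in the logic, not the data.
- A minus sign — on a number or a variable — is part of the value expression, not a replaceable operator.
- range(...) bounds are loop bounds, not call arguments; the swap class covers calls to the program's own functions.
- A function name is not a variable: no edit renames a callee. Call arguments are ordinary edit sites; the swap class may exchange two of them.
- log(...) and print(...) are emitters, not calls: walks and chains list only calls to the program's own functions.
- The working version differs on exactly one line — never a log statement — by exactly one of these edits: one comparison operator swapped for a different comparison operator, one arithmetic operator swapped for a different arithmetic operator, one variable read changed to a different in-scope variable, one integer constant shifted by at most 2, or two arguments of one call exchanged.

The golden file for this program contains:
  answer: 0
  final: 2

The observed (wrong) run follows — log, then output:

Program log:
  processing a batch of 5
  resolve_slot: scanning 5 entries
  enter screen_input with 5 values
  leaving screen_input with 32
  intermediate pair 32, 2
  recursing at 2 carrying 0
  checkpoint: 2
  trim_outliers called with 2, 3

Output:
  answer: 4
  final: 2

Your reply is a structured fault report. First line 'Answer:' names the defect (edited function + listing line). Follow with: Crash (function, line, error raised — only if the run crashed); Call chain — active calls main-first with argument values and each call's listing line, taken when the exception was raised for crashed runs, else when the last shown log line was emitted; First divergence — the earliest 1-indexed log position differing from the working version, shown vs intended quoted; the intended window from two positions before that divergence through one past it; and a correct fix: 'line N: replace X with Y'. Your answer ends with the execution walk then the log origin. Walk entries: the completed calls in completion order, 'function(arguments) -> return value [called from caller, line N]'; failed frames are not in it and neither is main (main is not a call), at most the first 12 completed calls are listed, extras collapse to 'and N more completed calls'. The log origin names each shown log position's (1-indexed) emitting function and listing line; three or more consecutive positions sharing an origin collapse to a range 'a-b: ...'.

Answer: the defect is in main at line 35.
Key fact: No log line changed; the fault shows up purely in the output.
Call chain: main -> trim_outliers(2, 3) (called at line 34).
First divergence: none — the logs agree in full.
Execution walk:
  screen_input([1, 9, 7, 4, 11]) -> 32  [called from resolve_slot, line 17]
  tally_events(0, 2) -> 2  [called from tally_events, line 5]
  tally_events(2, 0) -> 2  [called from resolve_slot, line 20]
  resolve_slot([1, 9, 7, 4, 11]) -> 2  [called from main, line 32]
  trim_outliers(2, 3) -> 0  [called from main, line 34]
Log origins:
  1: logged in main at line 31
  2: logged in resolve_slot at line 16
  3: logged in screen_input at line 8
  4: logged in screen_input at line 12
  5: logged in resolve_slot at line 19
  6: logged in tally_events at line 4
  7: logged in main at line 33
  8: logged in trim_outliers at line 23
A correct fix: line 35: replace `mid` with `acc`.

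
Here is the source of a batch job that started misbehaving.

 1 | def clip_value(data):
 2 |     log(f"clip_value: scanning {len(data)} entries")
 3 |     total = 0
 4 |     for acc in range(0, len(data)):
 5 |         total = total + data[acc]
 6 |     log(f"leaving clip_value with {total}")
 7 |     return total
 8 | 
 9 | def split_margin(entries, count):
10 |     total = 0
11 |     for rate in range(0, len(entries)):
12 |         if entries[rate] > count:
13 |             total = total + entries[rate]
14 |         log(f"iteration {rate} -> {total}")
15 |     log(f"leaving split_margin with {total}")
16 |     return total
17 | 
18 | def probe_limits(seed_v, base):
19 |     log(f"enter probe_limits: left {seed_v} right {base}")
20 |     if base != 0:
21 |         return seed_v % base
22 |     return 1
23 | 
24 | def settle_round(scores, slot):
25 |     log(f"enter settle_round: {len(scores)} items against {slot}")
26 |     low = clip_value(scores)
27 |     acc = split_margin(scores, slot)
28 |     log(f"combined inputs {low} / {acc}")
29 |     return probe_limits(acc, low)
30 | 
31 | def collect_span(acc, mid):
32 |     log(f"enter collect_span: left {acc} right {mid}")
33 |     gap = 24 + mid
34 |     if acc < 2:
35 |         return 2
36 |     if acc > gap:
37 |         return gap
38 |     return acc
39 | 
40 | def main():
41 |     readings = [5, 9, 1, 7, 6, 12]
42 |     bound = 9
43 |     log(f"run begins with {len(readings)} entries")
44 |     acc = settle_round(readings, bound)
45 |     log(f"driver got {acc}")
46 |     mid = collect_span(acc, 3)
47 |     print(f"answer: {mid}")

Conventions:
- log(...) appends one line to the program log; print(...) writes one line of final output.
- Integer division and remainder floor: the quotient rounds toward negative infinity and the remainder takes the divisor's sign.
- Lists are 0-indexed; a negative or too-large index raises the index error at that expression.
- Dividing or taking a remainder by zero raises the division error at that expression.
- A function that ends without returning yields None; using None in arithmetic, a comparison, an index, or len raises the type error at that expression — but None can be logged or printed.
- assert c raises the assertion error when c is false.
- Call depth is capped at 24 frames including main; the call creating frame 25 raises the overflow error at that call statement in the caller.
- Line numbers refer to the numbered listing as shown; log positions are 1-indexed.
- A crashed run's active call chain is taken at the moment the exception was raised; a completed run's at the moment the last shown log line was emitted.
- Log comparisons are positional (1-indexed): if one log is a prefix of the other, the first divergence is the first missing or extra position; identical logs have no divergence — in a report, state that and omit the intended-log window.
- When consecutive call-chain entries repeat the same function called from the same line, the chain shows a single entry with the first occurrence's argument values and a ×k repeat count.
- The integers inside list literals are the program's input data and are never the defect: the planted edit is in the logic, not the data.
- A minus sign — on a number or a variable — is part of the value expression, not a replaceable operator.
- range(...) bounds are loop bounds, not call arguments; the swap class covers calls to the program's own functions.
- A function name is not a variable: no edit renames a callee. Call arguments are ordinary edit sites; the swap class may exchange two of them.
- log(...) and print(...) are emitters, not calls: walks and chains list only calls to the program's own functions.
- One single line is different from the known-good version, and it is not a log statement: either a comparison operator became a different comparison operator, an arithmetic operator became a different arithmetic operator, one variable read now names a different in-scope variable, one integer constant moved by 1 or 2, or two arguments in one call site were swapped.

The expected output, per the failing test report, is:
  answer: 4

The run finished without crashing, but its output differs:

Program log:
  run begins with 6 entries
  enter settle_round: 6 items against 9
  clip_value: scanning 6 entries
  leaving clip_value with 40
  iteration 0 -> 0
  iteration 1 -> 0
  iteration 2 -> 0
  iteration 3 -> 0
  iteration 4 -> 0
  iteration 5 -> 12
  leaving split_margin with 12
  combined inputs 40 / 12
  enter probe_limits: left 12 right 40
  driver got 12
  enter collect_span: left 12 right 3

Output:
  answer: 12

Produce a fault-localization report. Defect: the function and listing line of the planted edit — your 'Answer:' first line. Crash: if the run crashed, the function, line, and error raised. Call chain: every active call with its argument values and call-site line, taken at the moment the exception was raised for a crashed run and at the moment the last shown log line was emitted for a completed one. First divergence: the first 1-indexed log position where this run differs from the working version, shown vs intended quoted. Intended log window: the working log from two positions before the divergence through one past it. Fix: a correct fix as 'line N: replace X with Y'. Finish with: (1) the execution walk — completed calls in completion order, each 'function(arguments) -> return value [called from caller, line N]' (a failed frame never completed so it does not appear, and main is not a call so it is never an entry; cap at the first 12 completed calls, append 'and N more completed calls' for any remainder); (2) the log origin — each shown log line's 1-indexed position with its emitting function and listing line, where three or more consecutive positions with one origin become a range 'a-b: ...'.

Answer: the defect is in settle_round at line 29.
Key observation: The earliest visible damage is log position 13 — 'enter probe_limits: left 12 right 40' rather than the intended 'enter probe_limits: left 40 right 12'.
Call chain: main -> collect_span(12, 3) (called at line 46).
First divergence: position 13; shown 'enter probe_limits: left 12 right 40' vs intended 'enter probe_limits: left 40 right 12'.
Intended log window:
  11: leaving split_margin with 12
  12: combined inputs 40 / 12
  13: enter probe_limits: left 40 right 12
  14: driver got 4
Execution walk:
  clip_value([5, 9, 1, 7, 6, 12]) -> 40  [called from settle_round, line 26]
  split_margin([5, 9, 1, 7, 6, 12], 9) -> 12  [called from settle_round, line 27]
  probe_limits(12, 40) -> 12  [called from settle_round, line 29]
  settle_round([5, 9, 1, 7, 6, 12], 9) -> 12  [called from main, line 44]
  collect_span(12, 3) -> 12  [called from main, line 46]
Log origin:
  1: from main, line 43
  2: from settle_round, line 25
  3: from clip_value, line 2
  4: from clip_value, line 6
  5-10: from split_margin, line 14
  11: from split_margin, line 15
  12: from settle_round, line 28
  13: from probe_limits, line 19
  14: from main, line 45
  15: from collect_span, line 32
A correct fix: line 29: replace `probe_limits(acc, low)` with `probe_limits(low, acc)`.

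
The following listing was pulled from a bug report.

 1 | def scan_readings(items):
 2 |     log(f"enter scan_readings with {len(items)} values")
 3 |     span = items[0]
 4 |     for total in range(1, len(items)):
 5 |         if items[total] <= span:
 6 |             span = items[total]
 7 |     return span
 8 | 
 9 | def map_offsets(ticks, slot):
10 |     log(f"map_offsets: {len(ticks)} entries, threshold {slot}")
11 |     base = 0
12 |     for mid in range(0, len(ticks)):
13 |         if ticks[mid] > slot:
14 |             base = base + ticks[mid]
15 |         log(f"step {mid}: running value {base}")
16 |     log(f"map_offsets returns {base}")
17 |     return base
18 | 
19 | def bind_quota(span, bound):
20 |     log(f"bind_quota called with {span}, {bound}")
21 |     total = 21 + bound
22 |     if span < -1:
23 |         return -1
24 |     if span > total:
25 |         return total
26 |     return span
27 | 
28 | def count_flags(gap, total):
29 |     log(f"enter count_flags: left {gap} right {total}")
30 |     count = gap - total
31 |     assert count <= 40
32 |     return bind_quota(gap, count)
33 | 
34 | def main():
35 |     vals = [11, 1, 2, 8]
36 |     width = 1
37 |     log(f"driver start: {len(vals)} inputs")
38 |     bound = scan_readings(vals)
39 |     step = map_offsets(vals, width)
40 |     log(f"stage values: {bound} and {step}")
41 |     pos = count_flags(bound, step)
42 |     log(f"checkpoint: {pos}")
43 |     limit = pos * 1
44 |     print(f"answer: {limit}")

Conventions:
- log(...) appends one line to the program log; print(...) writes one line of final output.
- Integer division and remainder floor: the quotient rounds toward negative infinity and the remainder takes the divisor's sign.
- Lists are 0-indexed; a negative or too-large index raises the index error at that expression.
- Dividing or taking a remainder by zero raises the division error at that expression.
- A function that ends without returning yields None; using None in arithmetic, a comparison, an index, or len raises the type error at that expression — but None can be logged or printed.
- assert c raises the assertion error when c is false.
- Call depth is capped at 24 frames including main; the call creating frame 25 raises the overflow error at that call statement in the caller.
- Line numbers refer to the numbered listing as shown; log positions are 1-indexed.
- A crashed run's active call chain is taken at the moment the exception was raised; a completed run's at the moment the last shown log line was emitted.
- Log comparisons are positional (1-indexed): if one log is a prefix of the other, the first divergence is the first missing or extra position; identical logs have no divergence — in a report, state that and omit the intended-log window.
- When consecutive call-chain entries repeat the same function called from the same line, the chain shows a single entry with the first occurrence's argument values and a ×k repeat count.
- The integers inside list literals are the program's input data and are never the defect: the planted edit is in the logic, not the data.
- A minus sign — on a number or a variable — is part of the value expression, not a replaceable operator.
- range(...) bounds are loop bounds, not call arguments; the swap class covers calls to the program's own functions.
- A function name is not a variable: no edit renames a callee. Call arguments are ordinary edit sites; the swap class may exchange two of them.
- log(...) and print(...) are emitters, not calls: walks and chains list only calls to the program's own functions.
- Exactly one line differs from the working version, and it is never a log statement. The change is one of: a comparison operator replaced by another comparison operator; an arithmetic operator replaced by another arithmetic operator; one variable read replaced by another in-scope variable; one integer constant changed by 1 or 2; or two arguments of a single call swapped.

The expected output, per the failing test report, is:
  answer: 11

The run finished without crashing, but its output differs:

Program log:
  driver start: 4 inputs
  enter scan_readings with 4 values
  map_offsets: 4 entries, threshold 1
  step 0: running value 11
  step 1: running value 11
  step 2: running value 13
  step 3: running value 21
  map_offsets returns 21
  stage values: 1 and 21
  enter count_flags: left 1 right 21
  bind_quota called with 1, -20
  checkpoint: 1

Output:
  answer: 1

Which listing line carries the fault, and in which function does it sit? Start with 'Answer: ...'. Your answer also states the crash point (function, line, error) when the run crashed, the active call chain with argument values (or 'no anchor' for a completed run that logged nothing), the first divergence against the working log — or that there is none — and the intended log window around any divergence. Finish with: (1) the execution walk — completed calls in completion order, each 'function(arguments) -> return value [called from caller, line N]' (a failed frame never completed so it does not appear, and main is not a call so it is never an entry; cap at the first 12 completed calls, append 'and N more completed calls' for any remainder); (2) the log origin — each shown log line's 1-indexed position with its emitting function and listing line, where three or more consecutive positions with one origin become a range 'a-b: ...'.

Answer: the defect is in scan_readings at line 5.
Core observation: Position 9 is the first bad log line: 'stage values: 1 and 21' should read 'stage values: 11 and 21'.
Call chain: main.
First divergence: position 9 — shown 'stage values: 1 and 21', intended 'stage values: 11 and 21'.
Intended log window:
  7: step 3: running value 21
  8: map_offsets returns 21
  9: stage values: 11 and 21
  10: enter count_flags: left 11 right 21
Execution walk:
  scan_readings([11, 1, 2, 8]) -> 1  [called from main, line 38]
  map_offsets([11, 1, 2, 8], 1) -> 21  [called from main, line 39]
  bind_quota(1, -20) -> 1  [called from count_flags, line 32]
  count_flags(1, 21) -> 1  [called from main, line 41]
Log origin:
  1 — main, line 37
  2 — scan_readings, line 2
  3 — map_offsets, line 10
  4-7 — map_offsets, line 15
  8 — map_offsets, line 16
  9 — main, line 40
  10 — count_flags, line 29
  11 — bind_quota, line 20
  12 — main, line 42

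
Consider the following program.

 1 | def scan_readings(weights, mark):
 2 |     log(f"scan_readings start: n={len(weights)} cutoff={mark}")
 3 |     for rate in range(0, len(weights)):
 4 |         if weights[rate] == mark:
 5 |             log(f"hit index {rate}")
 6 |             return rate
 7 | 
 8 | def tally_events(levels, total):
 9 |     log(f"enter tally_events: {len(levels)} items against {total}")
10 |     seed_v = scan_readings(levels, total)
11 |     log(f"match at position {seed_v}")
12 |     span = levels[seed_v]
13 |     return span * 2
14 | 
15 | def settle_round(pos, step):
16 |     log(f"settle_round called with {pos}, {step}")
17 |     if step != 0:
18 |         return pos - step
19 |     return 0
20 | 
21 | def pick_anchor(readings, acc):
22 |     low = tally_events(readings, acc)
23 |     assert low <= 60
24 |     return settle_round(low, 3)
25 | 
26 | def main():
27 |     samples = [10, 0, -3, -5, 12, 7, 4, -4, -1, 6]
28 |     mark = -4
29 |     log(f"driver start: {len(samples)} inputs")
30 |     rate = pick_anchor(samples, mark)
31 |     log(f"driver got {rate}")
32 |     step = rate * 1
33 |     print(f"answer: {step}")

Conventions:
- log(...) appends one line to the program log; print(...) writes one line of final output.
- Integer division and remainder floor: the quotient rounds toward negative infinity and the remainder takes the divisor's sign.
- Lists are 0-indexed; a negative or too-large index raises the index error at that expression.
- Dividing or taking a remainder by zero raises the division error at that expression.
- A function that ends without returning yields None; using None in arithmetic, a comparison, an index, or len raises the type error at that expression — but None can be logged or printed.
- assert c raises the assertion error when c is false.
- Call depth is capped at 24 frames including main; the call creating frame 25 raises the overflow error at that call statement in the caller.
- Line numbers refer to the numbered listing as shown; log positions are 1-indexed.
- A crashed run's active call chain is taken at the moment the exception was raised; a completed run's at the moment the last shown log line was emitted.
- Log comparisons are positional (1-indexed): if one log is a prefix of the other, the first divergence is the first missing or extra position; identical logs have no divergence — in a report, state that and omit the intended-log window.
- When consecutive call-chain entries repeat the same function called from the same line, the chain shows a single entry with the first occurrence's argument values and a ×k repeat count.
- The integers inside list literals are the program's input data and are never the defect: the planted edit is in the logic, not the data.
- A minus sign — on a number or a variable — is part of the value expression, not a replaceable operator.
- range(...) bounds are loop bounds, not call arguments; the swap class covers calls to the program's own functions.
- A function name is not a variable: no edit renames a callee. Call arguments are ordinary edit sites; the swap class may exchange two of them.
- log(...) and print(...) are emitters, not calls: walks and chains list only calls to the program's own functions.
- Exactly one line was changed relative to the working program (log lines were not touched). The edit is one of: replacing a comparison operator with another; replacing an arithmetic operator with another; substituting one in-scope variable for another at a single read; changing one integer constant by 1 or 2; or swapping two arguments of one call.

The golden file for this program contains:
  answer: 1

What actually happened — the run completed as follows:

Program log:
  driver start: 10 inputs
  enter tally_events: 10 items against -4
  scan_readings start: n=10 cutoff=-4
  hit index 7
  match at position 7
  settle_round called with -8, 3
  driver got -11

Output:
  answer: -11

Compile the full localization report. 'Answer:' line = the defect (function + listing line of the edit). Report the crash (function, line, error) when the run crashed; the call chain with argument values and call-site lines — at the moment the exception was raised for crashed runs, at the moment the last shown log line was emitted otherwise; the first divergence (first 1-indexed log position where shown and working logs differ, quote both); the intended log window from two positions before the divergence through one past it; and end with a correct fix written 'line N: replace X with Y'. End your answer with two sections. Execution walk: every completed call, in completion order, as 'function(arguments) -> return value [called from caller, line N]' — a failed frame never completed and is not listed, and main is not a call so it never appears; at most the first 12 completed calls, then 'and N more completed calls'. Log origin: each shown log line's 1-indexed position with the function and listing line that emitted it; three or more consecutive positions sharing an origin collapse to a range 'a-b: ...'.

Answer: the defect is in settle_round at line 18.
Key fact: Everything matches until log position 7, which reads 'driver got -11' in place of 'driver got 1'.
Call chain: main.
First divergence: position 7; shown 'driver got -11' vs intended 'driver got 1'.
Intended log window:
  5: match at position 7
  6: settle_round called with -8, 3
  7: driver got 1
Execution walk:
  scan_readings([10, 0, -3, -5, 12, 7, 4, -4, -1, 6], -4) -> 7  [called from tally_events, line 10]
  tally_events([10, 0, -3, -5, 12, 7, 4, -4, -1, 6], -4) -> -8  [called from pick_anchor, line 22]
  settle_round(-8, 3) -> -11  [called from pick_anchor, line 24]
  pick_anchor([10, 0, -3, -5, 12, 7, 4, -4, -1, 6], -4) -> -11  [called from main, line 30]
Origin of each log line:
  1: logged in main at line 29
  2: logged in tally_events at line 9
  3: logged in scan_readings at line 2
  4: logged in scan_readings at line 5
  5: logged in tally_events at line 11
  6: logged in settle_round at line 16
  7: logged in main at line 31
A correct fix: line 18: replace `-` with `%`.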